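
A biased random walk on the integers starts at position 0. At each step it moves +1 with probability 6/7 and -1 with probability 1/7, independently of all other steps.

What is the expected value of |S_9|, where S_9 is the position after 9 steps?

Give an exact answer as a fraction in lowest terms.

Answer: 37123605/5764801

Derivation:
S_9 takes values m ≡ 1 (mod 2) with |m| ≤ 9; P(S_9=m) = C(9,(9+m)/2) · (6/7)^((9+m)/2) · (1/7)^((9-m)/2).
Distribution: P(S=-9)=1/40353607, P(S=-7)=54/40353607, P(S=-5)=1296/40353607, P(S=-3)=2592/5764801, P(S=-1)=23328/5764801, P(S=1)=139968/5764801, P(S=3)=559872/5764801, P(S=5)=10077696/40353607, P(S=7)=15116544/40353607, P(S=9)=10077696/40353607
E[|S_9|] = Σ_m |m|·P(S_9=m) = 37123605/5764801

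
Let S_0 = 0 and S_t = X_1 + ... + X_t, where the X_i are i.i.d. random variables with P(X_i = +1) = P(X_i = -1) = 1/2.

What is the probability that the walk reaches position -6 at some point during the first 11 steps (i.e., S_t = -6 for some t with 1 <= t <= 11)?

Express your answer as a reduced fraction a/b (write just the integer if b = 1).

Count via complement. Let g(t,s) = #length-t paths at position s with S_1..S_t all ≠ -6.
g(t,s) = g(t-1,s-1) + g(t-1,s+1) for s ≠ -6; g(t,-6) = 0.
t=0: g(0,0)=1
t=1: g(1,-1)=1 g(1,1)=1
t=2: g(2,-2)=1 g(2,0)=2 g(2,2)=1
t=3: g(3,-3)=1 g(3,-1)=3 g(3,1)=3 g(3,3)=1
t=4: g(4,-4)=1 g(4,-2)=4 g(4,0)=6 g(4,2)=4 g(4,4)=1
t=5: g(5,-5)=1 g(5,-3)=5 g(5,-1)=10 g(5,1)=10 g(5,3)=5 g(5,5)=1
t=6: g(6,-4)=6 g(6,-2)=15 g(6,0)=20 g(6,2)=15 g(6,4)=6 g(6,6)=1
t=7: g(7,-5)=6 g(7,-3)=21 g(7,-1)=35 g(7,1)=35 g(7,3)=21 g(7,5)=7 g(7,7)=1
t=8: g(8,-4)=27 g(8,-2)=56 g(8,0)=70 g(8,2)=56 g(8,4)=28 g(8,6)=8 g(8,8)=1
t=9: g(9,-5)=27 g(9,-3)=83 g(9,-1)=126 g(9,1)=126 g(9,3)=84 g(9,5)=36 g(9,7)=9 g(9,9)=1
t=10: g(10,-4)=110 g(10,-2)=209 g(10,0)=252 g(10,2)=210 g(10,4)=120 g(10,6)=45 g(10,8)=10 g(10,10)=1
t=11: g(11,-5)=110 g(11,-3)=319 g(11,-1)=461 g(11,1)=462 g(11,3)=330 g(11,5)=165 g(11,7)=55 g(11,9)=11 g(11,11)=1
Paths never hitting -6: Σ_s g(11,s) = 1914
Paths hitting -6: 2^11 - 1914 = 134
P = 134/2048 = 67/1024

Answer: 67/1024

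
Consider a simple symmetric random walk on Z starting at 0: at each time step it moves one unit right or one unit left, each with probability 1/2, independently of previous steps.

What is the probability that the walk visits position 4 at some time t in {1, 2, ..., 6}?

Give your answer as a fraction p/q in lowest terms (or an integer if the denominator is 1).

Answer: 1/8

Derivation:
Count via complement. Let g(t,s) = #length-t paths at position s with S_1..S_t all ≠ 4.
g(t,s) = g(t-1,s-1) + g(t-1,s+1) for s ≠ 4; g(t,4) = 0.
t=0: g(0,0)=1
t=1: g(1,-1)=1 g(1,1)=1
t=2: g(2,-2)=1 g(2,0)=2 g(2,2)=1
t=3: g(3,-3)=1 g(3,-1)=3 g(3,1)=3 g(3,3)=1
t=4: g(4,-4)=1 g(4,-2)=4 g(4,0)=6 g(4,2)=4
t=5: g(5,-5)=1 g(5,-3)=5 g(5,-1)=10 g(5,1)=10 g(5,3)=4
t=6: g(6,-6)=1 g(6,-4)=6 g(6,-2)=15 g(6,0)=20 g(6,2)=14
Paths never hitting 4: Σ_s g(6,s) = 56
Paths hitting 4: 2^6 - 56 = 8
P = 8/64 = 1/8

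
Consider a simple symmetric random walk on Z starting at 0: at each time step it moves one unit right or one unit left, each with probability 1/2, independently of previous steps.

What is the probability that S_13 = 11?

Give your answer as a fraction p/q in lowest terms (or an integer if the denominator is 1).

To reach position 11 after 13 steps: need 12 steps of +1 and 1 of -1.
Favorable paths: C(13,12) = 13
Total paths: 2^13 = 8192
P = 13/8192 = 13/8192

Answer: 13/8192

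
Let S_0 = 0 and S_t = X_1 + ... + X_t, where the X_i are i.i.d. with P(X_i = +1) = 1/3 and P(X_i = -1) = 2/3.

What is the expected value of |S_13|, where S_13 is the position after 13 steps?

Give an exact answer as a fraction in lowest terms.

Answer: 836459/177147

Derivation:
S_13 takes values m ≡ 1 (mod 2) with |m| ≤ 13; P(S_13=m) = C(13,(13+m)/2) · (1/3)^((13+m)/2) · (2/3)^((13-m)/2).
Distribution: P(S=-13)=8192/1594323, P(S=-11)=53248/1594323, P(S=-9)=53248/531441, P(S=-7)=292864/1594323, P(S=-5)=366080/1594323, P(S=-3)=36608/177147, P(S=-1)=73216/531441, P(S=1)=36608/531441, P(S=3)=4576/177147, P(S=5)=11440/1594323, P(S=7)=2288/1594323, P(S=9)=104/531441, P(S=11)=26/1594323, P(S=13)=1/1594323
E[|S_13|] = Σ_m |m|·P(S_13=m) = 836459/177147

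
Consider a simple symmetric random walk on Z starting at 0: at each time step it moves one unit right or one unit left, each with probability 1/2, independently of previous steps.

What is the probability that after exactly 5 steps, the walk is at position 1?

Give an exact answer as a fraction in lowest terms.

To reach position 1 after 5 steps: need 3 steps of +1 and 2 of -1.
Favorable paths: C(5,3) = 10
Total paths: 2^5 = 32
P = 10/32 = 5/16

Answer: 5/16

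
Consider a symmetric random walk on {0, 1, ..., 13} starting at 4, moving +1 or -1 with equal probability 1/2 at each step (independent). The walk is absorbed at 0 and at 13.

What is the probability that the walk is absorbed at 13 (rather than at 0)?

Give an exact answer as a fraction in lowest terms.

Symmetric walk (p = 1/2): the harmonic-function argument gives P(hit 13 before 0 | start at 4) = a/N.
P = 4/13 = 4/13

Answer: 4/13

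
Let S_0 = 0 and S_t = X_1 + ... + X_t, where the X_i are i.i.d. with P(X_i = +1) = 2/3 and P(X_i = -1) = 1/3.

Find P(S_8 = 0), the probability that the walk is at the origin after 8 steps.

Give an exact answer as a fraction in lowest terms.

To be at 0 after 8 steps: need exactly 4 steps of +1 and 4 of -1.
Number of such sequences: C(8,4) = 70
Each has probability (2/3)^4 · (1/3)^4 = 16/6561
P = 70 · 16/6561 = 1120/6561

Answer: 1120/6561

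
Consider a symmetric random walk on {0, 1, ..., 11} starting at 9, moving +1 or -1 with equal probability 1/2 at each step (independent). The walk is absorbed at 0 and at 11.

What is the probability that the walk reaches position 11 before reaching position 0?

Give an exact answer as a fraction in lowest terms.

Answer: 9/11

Derivation:
Symmetric walk (p = 1/2): the harmonic-function argument gives P(hit 11 before 0 | start at 9) = a/N.
P = 9/11 = 9/11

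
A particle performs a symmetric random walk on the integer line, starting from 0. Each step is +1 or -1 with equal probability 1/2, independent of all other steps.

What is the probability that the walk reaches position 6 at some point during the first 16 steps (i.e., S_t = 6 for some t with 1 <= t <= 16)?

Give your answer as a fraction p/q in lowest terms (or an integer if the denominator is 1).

Count via complement. Let g(t,s) = #length-t paths at position s with S_1..S_t all ≠ 6.
g(t,s) = g(t-1,s-1) + g(t-1,s+1) for s ≠ 6; g(t,6) = 0.
t=0: g(0,0)=1
t=1: g(1,-1)=1 g(1,1)=1
t=2: g(2,-2)=1 g(2,0)=2 g(2,2)=1
t=3: g(3,-3)=1 g(3,-1)=3 g(3,1)=3 g(3,3)=1
t=4: g(4,-4)=1 g(4,-2)=4 g(4,0)=6 g(4,2)=4 g(4,4)=1
t=5: g(5,-5)=1 g(5,-3)=5 g(5,-1)=10 g(5,1)=10 g(5,3)=5 g(5,5)=1
t=6: g(6,-6)=1 g(6,-4)=6 g(6,-2)=15 g(6,0)=20 g(6,2)=15 g(6,4)=6
t=7: g(7,-7)=1 g(7,-5)=7 g(7,-3)=21 g(7,-1)=35 g(7,1)=35 g(7,3)=21 g(7,5)=6
t=8: g(8,-8)=1 g(8,-6)=8 g(8,-4)=28 g(8,-2)=56 g(8,0)=70 g(8,2)=56 g(8,4)=27
t=9: g(9,-9)=1 g(9,-7)=9 g(9,-5)=36 g(9,-3)=84 g(9,-1)=126 g(9,1)=126 g(9,3)=83 g(9,5)=27
t=10: g(10,-10)=1 g(10,-8)=10 g(10,-6)=45 g(10,-4)=120 g(10,-2)=210 g(10,0)=252 g(10,2)=209 g(10,4)=110
t=11: g(11,-11)=1 g(11,-9)=11 g(11,-7)=55 g(11,-5)=165 g(11,-3)=330 g(11,-1)=462 g(11,1)=461 g(11,3)=319 g(11,5)=110
t=12: g(12,-12)=1 g(12,-10)=12 g(12,-8)=66 g(12,-6)=220 g(12,-4)=495 g(12,-2)=792 g(12,0)=923 g(12,2)=780 g(12,4)=429
t=13: g(13,-13)=1 g(13,-11)=13 g(13,-9)=78 g(13,-7)=286 g(13,-5)=715 g(13,-3)=1287 g(13,-1)=1715 g(13,1)=1703 g(13,3)=1209 g(13,5)=429
t=14: g(14,-14)=1 g(14,-12)=14 g(14,-10)=91 g(14,-8)=364 g(14,-6)=1001 g(14,-4)=2002 g(14,-2)=3002 g(14,0)=3418 g(14,2)=2912 g(14,4)=1638
t=15: g(15,-15)=1 g(15,-13)=15 g(15,-11)=105 g(15,-9)=455 g(15,-7)=1365 g(15,-5)=3003 g(15,-3)=5004 g(15,-1)=6420 g(15,1)=6330 g(15,3)=4550 g(15,5)=1638
t=16: g(16,-16)=1 g(16,-14)=16 g(16,-12)=120 g(16,-10)=560 g(16,-8)=1820 g(16,-6)=4368 g(16,-4)=8007 g(16,-2)=11424 g(16,0)=12750 g(16,2)=10880 g(16,4)=6188
Paths never hitting 6: Σ_s g(16,s) = 56134
Paths hitting 6: 2^16 - 56134 = 9402
P = 9402/65536 = 4701/32768

Answer: 4701/32768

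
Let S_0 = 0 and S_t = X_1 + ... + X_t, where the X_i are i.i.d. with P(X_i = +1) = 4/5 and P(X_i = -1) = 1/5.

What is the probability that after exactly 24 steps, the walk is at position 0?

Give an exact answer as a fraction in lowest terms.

Answer: 45368209309696/59604644775390625

Derivation:
To be at 0 after 24 steps: need exactly 12 steps of +1 and 12 of -1.
Number of such sequences: C(24,12) = 2704156
Each has probability (4/5)^12 · (1/5)^12 = 16777216/59604644775390625
P = 2704156 · 16777216/59604644775390625 = 45368209309696/59604644775390625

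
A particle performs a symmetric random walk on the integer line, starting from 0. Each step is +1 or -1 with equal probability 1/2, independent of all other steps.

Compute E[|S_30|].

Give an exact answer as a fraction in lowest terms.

Answer: 145422675/33554432

Derivation:
S_30 takes values m ≡ 0 (mod 2) with |m| ≤ 30; P(S_30=m) = C(30,(30+m)/2)/2^30.
Total paths: 2^30 = 1073741824
Distribution: P(S=-30)=1/1073741824, P(S=-28)=30/1073741824, P(S=-26)=435/1073741824, P(S=-24)=4060/1073741824, P(S=-22)=27405/1073741824, P(S=-20)=142506/1073741824, P(S=-18)=593775/1073741824, P(S=-16)=2035800/1073741824, P(S=-14)=5852925/1073741824, P(S=-12)=14307150/1073741824, P(S=-10)=30045015/1073741824, P(S=-8)=54627300/1073741824, P(S=-6)=86493225/1073741824, P(S=-4)=119759850/1073741824, P(S=-2)=145422675/1073741824, P(S=0)=155117520/1073741824, P(S=2)=145422675/1073741824, P(S=4)=119759850/1073741824, P(S=6)=86493225/1073741824, P(S=8)=54627300/1073741824, P(S=10)=30045015/1073741824, P(S=12)=14307150/1073741824, P(S=14)=5852925/1073741824, P(S=16)=2035800/1073741824, P(S=18)=593775/1073741824, P(S=20)=142506/1073741824, P(S=22)=27405/1073741824, P(S=24)=4060/1073741824, P(S=26)=435/1073741824, P(S=28)=30/1073741824, P(S=30)=1/1073741824
E[|S_30|] = Σ_m |m|·P(S_30=m) = 4653525600/1073741824 = 145422675/33554432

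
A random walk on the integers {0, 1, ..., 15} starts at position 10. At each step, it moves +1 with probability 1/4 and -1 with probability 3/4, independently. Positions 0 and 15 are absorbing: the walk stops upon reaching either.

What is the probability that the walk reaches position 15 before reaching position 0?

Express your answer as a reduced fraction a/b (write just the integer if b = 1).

Answer: 244/59293

Derivation:
Biased walk: p = 1/4, q = 3/4, r = q/p = 3
Gambler's ruin: P(hit 15 before 0 | start at 10) = (1 - r^a)/(1 - r^N)
r^10 = 59049; r^15 = 14348907
P = (1 - 59049) / (1 - 14348907) = -59048 / -14348906 = 244/59293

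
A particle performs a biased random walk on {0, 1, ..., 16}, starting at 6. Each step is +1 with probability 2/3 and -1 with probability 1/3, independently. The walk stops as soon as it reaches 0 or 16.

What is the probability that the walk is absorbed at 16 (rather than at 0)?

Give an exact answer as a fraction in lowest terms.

Biased walk: p = 2/3, q = 1/3, r = q/p = 1/2
Gambler's ruin: P(hit 16 before 0 | start at 6) = (1 - r^a)/(1 - r^N)
r^6 = 1/64; r^16 = 1/65536
P = (1 - 1/64) / (1 - 1/65536) = 63/64 / 65535/65536 = 21504/21845

Answer: 21504/21845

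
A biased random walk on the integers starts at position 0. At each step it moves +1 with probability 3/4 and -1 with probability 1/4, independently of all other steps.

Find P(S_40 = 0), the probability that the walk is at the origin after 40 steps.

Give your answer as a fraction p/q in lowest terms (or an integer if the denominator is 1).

Answer: 120160281605393234205/302231454903657293676544

Derivation:
To be at 0 after 40 steps: need exactly 20 steps of +1 and 20 of -1.
Number of such sequences: C(40,20) = 137846528820
Each has probability (3/4)^20 · (1/4)^20 = 3486784401/1208925819614629174706176
P = 137846528820 · 3486784401/1208925819614629174706176 = 120160281605393234205/302231454903657293676544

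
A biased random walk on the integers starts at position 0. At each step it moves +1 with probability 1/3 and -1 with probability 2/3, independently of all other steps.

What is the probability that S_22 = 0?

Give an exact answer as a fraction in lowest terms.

To be at 0 after 22 steps: need exactly 11 steps of +1 and 11 of -1.
Number of such sequences: C(22,11) = 705432
Each has probability (1/3)^11 · (2/3)^11 = 2048/31381059609
P = 705432 · 2048/31381059609 = 481574912/10460353203

Answer: 481574912/10460353203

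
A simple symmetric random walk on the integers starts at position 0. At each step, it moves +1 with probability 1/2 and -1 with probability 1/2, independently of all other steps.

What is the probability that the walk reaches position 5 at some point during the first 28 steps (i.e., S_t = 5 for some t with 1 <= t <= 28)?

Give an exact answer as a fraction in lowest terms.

Answer: 46295513/134217728

Derivation:
Count via complement. Let g(t,s) = #length-t paths at position s with S_1..S_t all ≠ 5.
g(t,s) = g(t-1,s-1) + g(t-1,s+1) for s ≠ 5; g(t,5) = 0.
t=0: g(0,0)=1
t=1: g(1,-1)=1 g(1,1)=1
t=2: g(2,-2)=1 g(2,0)=2 g(2,2)=1
t=3: g(3,-3)=1 g(3,-1)=3 g(3,1)=3 g(3,3)=1
t=4: g(4,-4)=1 g(4,-2)=4 g(4,0)=6 g(4,2)=4 g(4,4)=1
t=5: g(5,-5)=1 g(5,-3)=5 g(5,-1)=10 g(5,1)=10 g(5,3)=5
t=6: g(6,-6)=1 g(6,-4)=6 g(6,-2)=15 g(6,0)=20 g(6,2)=15 g(6,4)=5
t=7: g(7,-7)=1 g(7,-5)=7 g(7,-3)=21 g(7,-1)=35 g(7,1)=35 g(7,3)=20
t=8: g(8,-8)=1 g(8,-6)=8 g(8,-4)=28 g(8,-2)=56 g(8,0)=70 g(8,2)=55 g(8,4)=20
t=9: g(9,-9)=1 g(9,-7)=9 g(9,-5)=36 g(9,-3)=84 g(9,-1)=126 g(9,1)=125 g(9,3)=75
t=10: g(10,-10)=1 g(10,-8)=10 g(10,-6)=45 g(10,-4)=120 g(10,-2)=210 g(10,0)=251 g(10,2)=200 g(10,4)=75
t=11: g(11,-11)=1 g(11,-9)=11 g(11,-7)=55 g(11,-5)=165 g(11,-3)=330 g(11,-1)=461 g(11,1)=451 g(11,3)=275
t=12: g(12,-12)=1 g(12,-10)=12 g(12,-8)=66 g(12,-6)=220 g(12,-4)=495 g(12,-2)=791 g(12,0)=912 g(12,2)=726 g(12,4)=275
t=13: g(13,-13)=1 g(13,-11)=13 g(13,-9)=78 g(13,-7)=286 g(13,-5)=715 g(13,-3)=1286 g(13,-1)=1703 g(13,1)=1638 g(13,3)=1001
t=14: g(14,-14)=1 g(14,-12)=14 g(14,-10)=91 g(14,-8)=364 g(14,-6)=1001 g(14,-4)=2001 g(14,-2)=2989 g(14,0)=3341 g(14,2)=2639 g(14,4)=1001
t=15: g(15,-15)=1 g(15,-13)=15 g(15,-11)=105 g(15,-9)=455 g(15,-7)=1365 g(15,-5)=3002 g(15,-3)=4990 g(15,-1)=6330 g(15,1)=5980 g(15,3)=3640
t=16: g(16,-16)=1 g(16,-14)=16 g(16,-12)=120 g(16,-10)=560 g(16,-8)=1820 g(16,-6)=4367 g(16,-4)=7992 g(16,-2)=11320 g(16,0)=12310 g(16,2)=9620 g(16,4)=3640
t=17: g(17,-17)=1 g(17,-15)=17 g(17,-13)=136 g(17,-11)=680 g(17,-9)=2380 g(17,-7)=6187 g(17,-5)=12359 g(17,-3)=19312 g(17,-1)=23630 g(17,1)=21930 g(17,3)=13260
t=18: g(18,-18)=1 g(18,-16)=18 g(18,-14)=153 g(18,-12)=816 g(18,-10)=3060 g(18,-8)=8567 g(18,-6)=18546 g(18,-4)=31671 g(18,-2)=42942 g(18,0)=45560 g(18,2)=35190 g(18,4)=13260
t=19: g(19,-19)=1 g(19,-17)=19 g(19,-15)=171 g(19,-13)=969 g(19,-11)=3876 g(19,-9)=11627 g(19,-7)=27113 g(19,-5)=50217 g(19,-3)=74613 g(19,-1)=88502 g(19,1)=80750 g(19,3)=48450
t=20: g(20,-20)=1 g(20,-18)=20 g(20,-16)=190 g(20,-14)=1140 g(20,-12)=4845 g(20,-10)=15503 g(20,-8)=38740 g(20,-6)=77330 g(20,-4)=124830 g(20,-2)=163115 g(20,0)=169252 g(20,2)=129200 g(20,4)=48450
t=21: g(21,-21)=1 g(21,-19)=21 g(21,-17)=210 g(21,-15)=1330 g(21,-13)=5985 g(21,-11)=20348 g(21,-9)=54243 g(21,-7)=116070 g(21,-5)=202160 g(21,-3)=287945 g(21,-1)=332367 g(21,1)=298452 g(21,3)=177650
t=22: g(22,-22)=1 g(22,-20)=22 g(22,-18)=231 g(22,-16)=1540 g(22,-14)=7315 g(22,-12)=26333 g(22,-10)=74591 g(22,-8)=170313 g(22,-6)=318230 g(22,-4)=490105 g(22,-2)=620312 g(22,0)=630819 g(22,2)=476102 g(22,4)=177650
t=23: g(23,-23)=1 g(23,-21)=23 g(23,-19)=253 g(23,-17)=1771 g(23,-15)=8855 g(23,-13)=33648 g(23,-11)=100924 g(23,-9)=244904 g(23,-7)=488543 g(23,-5)=808335 g(23,-3)=1110417 g(23,-1)=1251131 g(23,1)=1106921 g(23,3)=653752
t=24: g(24,-24)=1 g(24,-22)=24 g(24,-20)=276 g(24,-18)=2024 g(24,-16)=10626 g(24,-14)=42503 g(24,-12)=134572 g(24,-10)=345828 g(24,-8)=733447 g(24,-6)=1296878 g(24,-4)=1918752 g(24,-2)=2361548 g(24,0)=2358052 g(24,2)=1760673 g(24,4)=653752
t=25: g(25,-25)=1 g(25,-23)=25 g(25,-21)=300 g(25,-19)=2300 g(25,-17)=12650 g(25,-15)=53129 g(25,-13)=177075 g(25,-11)=480400 g(25,-9)=1079275 g(25,-7)=2030325 g(25,-5)=3215630 g(25,-3)=4280300 g(25,-1)=4719600 g(25,1)=4118725 g(25,3)=2414425
t=26: g(26,-26)=1 g(26,-24)=26 g(26,-22)=325 g(26,-20)=2600 g(26,-18)=14950 g(26,-16)=65779 g(26,-14)=230204 g(26,-12)=657475 g(26,-10)=1559675 g(26,-8)=3109600 g(26,-6)=5245955 g(26,-4)=7495930 g(26,-2)=8999900 g(26,0)=8838325 g(26,2)=6533150 g(26,4)=2414425
t=27: g(27,-27)=1 g(27,-25)=27 g(27,-23)=351 g(27,-21)=2925 g(27,-19)=17550 g(27,-17)=80729 g(27,-15)=295983 g(27,-13)=887679 g(27,-11)=2217150 g(27,-9)=4669275 g(27,-7)=8355555 g(27,-5)=12741885 g(27,-3)=16495830 g(27,-1)=17838225 g(27,1)=15371475 g(27,3)=8947575
t=28: g(28,-28)=1 g(28,-26)=28 g(28,-24)=378 g(28,-22)=3276 g(28,-20)=20475 g(28,-18)=98279 g(28,-16)=376712 g(28,-14)=1183662 g(28,-12)=3104829 g(28,-10)=6886425 g(28,-8)=13024830 g(28,-6)=21097440 g(28,-4)=29237715 g(28,-2)=34334055 g(28,0)=33209700 g(28,2)=24319050 g(28,4)=8947575
Paths never hitting 5: Σ_s g(28,s) = 175844430
Paths hitting 5: 2^28 - 175844430 = 92591026
P = 92591026/268435456 = 46295513/134217728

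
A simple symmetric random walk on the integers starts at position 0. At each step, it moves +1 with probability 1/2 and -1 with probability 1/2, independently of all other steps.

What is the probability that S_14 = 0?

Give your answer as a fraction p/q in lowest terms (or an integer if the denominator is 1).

Answer: 429/2048

Derivation:
To return to 0 after 14 steps: need exactly 7 steps of +1 and 7 of -1.
Favorable paths: C(14,7) = 3432
Total paths: 2^14 = 16384
P = 3432/16384 = 429/2048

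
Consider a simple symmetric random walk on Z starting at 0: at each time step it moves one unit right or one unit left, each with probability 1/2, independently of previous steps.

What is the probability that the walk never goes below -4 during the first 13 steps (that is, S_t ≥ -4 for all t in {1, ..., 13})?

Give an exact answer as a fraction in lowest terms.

Let f(t,s) = #length-t paths at position s with S_1..S_t all ≥ -4.
f(t,s) = f(t-1,s-1) + f(t-1,s+1) for s ≥ -4; f(t,s) = 0 for s < -4.
t=0: f(0,0)=1
t=1: f(1,-1)=1 f(1,1)=1
t=2: f(2,-2)=1 f(2,0)=2 f(2,2)=1
t=3: f(3,-3)=1 f(3,-1)=3 f(3,1)=3 f(3,3)=1
t=4: f(4,-4)=1 f(4,-2)=4 f(4,0)=6 f(4,2)=4 f(4,4)=1
t=5: f(5,-3)=5 f(5,-1)=10 f(5,1)=10 f(5,3)=5 f(5,5)=1
t=6: f(6,-4)=5 f(6,-2)=15 f(6,0)=20 f(6,2)=15 f(6,4)=6 f(6,6)=1
t=7: f(7,-3)=20 f(7,-1)=35 f(7,1)=35 f(7,3)=21 f(7,5)=7 f(7,7)=1
t=8: f(8,-4)=20 f(8,-2)=55 f(8,0)=70 f(8,2)=56 f(8,4)=28 f(8,6)=8 f(8,8)=1
t=9: f(9,-3)=75 f(9,-1)=125 f(9,1)=126 f(9,3)=84 f(9,5)=36 f(9,7)=9 f(9,9)=1
t=10: f(10,-4)=75 f(10,-2)=200 f(10,0)=251 f(10,2)=210 f(10,4)=120 f(10,6)=45 f(10,8)=10 f(10,10)=1
t=11: f(11,-3)=275 f(11,-1)=451 f(11,1)=461 f(11,3)=330 f(11,5)=165 f(11,7)=55 f(11,9)=11 f(11,11)=1
t=12: f(12,-4)=275 f(12,-2)=726 f(12,0)=912 f(12,2)=791 f(12,4)=495 f(12,6)=220 f(12,8)=66 f(12,10)=12 f(12,12)=1
t=13: f(13,-3)=1001 f(13,-1)=1638 f(13,1)=1703 f(13,3)=1286 f(13,5)=715 f(13,7)=286 f(13,9)=78 f(13,11)=13 f(13,13)=1
Σ_s f(13,s) = 6721
P = 6721/8192 = 6721/8192

Answer: 6721/8192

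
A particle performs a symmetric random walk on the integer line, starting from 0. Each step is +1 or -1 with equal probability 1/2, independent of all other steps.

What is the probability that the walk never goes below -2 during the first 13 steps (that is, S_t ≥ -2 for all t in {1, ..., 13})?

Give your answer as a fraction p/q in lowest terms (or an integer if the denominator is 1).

Answer: 4719/8192

Derivation:
Let f(t,s) = #length-t paths at position s with S_1..S_t all ≥ -2.
f(t,s) = f(t-1,s-1) + f(t-1,s+1) for s ≥ -2; f(t,s) = 0 for s < -2.
t=0: f(0,0)=1
t=1: f(1,-1)=1 f(1,1)=1
t=2: f(2,-2)=1 f(2,0)=2 f(2,2)=1
t=3: f(3,-1)=3 f(3,1)=3 f(3,3)=1
t=4: f(4,-2)=3 f(4,0)=6 f(4,2)=4 f(4,4)=1
t=5: f(5,-1)=9 f(5,1)=10 f(5,3)=5 f(5,5)=1
t=6: f(6,-2)=9 f(6,0)=19 f(6,2)=15 f(6,4)=6 f(6,6)=1
t=7: f(7,-1)=28 f(7,1)=34 f(7,3)=21 f(7,5)=7 f(7,7)=1
t=8: f(8,-2)=28 f(8,0)=62 f(8,2)=55 f(8,4)=28 f(8,6)=8 f(8,8)=1
t=9: f(9,-1)=90 f(9,1)=117 f(9,3)=83 f(9,5)=36 f(9,7)=9 f(9,9)=1
t=10: f(10,-2)=90 f(10,0)=207 f(10,2)=200 f(10,4)=119 f(10,6)=45 f(10,8)=10 f(10,10)=1
t=11: f(11,-1)=297 f(11,1)=407 f(11,3)=319 f(11,5)=164 f(11,7)=55 f(11,9)=11 f(11,11)=1
t=12: f(12,-2)=297 f(12,0)=704 f(12,2)=726 f(12,4)=483 f(12,6)=219 f(12,8)=66 f(12,10)=12 f(12,12)=1
t=13: f(13,-1)=1001 f(13,1)=1430 f(13,3)=1209 f(13,5)=702 f(13,7)=285 f(13,9)=78 f(13,11)=13 f(13,13)=1
Σ_s f(13,s) = 4719
P = 4719/8192 = 4719/8192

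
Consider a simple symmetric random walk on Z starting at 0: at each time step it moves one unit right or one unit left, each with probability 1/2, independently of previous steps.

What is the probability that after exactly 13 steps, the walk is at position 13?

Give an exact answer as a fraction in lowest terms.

To reach position 13 after 13 steps: need 13 steps of +1 and 0 of -1.
Favorable paths: C(13,13) = 1
Total paths: 2^13 = 8192
P = 1/8192 = 1/8192

Answer: 1/8192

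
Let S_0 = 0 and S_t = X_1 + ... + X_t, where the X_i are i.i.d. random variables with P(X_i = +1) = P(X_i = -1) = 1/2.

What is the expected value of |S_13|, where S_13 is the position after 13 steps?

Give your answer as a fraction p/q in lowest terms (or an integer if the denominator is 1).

Answer: 3003/1024

Derivation:
S_13 takes values m ≡ 1 (mod 2) with |m| ≤ 13; P(S_13=m) = C(13,(13+m)/2)/2^13.
Total paths: 2^13 = 8192
Distribution: P(S=-13)=1/8192, P(S=-11)=13/8192, P(S=-9)=78/8192, P(S=-7)=286/8192, P(S=-5)=715/8192, P(S=-3)=1287/8192, P(S=-1)=1716/8192, P(S=1)=1716/8192, P(S=3)=1287/8192, P(S=5)=715/8192, P(S=7)=286/8192, P(S=9)=78/8192, P(S=11)=13/8192, P(S=13)=1/8192
E[|S_13|] = Σ_m |m|·P(S_13=m) = 24024/8192 = 3003/1024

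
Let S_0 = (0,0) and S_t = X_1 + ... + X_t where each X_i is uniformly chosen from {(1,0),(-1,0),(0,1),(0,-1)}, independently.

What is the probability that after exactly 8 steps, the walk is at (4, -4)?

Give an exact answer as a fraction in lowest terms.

Let h be the number of horizontal steps (so 8-h are vertical). To end at (4,-4) need (h+4)/2 right-steps and ((8-h)-4)/2 up-steps.
Sum over h with 4 ≤ h ≤ 4, h ≡ 0 (mod 2), 8-h ≡ 0 (mod 2):
h=4: C(8,4)·C(4,4)·C(4,0) = 70·1·1 = 70
Total favorable: 70
Total paths: 4^8 = 65536
P = 70/65536 = 35/32768

Answer: 35/32768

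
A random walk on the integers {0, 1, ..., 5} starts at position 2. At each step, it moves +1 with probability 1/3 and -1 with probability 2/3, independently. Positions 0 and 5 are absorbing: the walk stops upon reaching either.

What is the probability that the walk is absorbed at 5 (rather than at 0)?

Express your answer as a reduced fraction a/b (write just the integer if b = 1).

Biased walk: p = 1/3, q = 2/3, r = q/p = 2
Gambler's ruin: P(hit 5 before 0 | start at 2) = (1 - r^a)/(1 - r^N)
r^2 = 4; r^5 = 32
P = (1 - 4) / (1 - 32) = -3 / -31 = 3/31

Answer: 3/31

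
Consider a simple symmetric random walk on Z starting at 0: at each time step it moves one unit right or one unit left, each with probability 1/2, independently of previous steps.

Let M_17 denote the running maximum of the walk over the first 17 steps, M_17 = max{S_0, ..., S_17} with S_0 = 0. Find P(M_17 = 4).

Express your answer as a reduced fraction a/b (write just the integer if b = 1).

Answer: 1547/16384

Derivation:
Let M_17 = max(S_0,...,S_17). Use the reflection principle: for j ≥ 1, #{paths with M_17 ≥ j} = #{S_17 ≥ j} + #{S_17 ≥ j+1}.
By reflection, #{M_17 ≥ 4} = #{S_17 ≥ 4} + #{S_17 ≥ 5} = 21778 + 21778 = 43556.
#{M_17 ≥ 5} = #{S_17 ≥ 5} + #{S_17 ≥ 6} = 21778 + 9402 = 31180.
#{M_17 = 4} = 43556 - 31180 = 12376.
P(M_17 = 4) = 12376/131072 = 1547/16384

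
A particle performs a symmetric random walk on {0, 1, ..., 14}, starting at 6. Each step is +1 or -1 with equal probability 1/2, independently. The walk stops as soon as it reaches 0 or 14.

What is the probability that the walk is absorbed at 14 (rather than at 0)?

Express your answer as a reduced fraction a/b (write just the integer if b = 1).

Answer: 3/7

Derivation:
Symmetric walk (p = 1/2): the harmonic-function argument gives P(hit 14 before 0 | start at 6) = a/N.
P = 6/14 = 3/7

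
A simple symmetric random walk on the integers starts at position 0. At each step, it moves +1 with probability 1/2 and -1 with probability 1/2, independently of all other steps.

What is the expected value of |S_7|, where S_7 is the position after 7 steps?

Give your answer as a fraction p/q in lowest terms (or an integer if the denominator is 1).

S_7 takes values m ≡ 1 (mod 2) with |m| ≤ 7; P(S_7=m) = C(7,(7+m)/2)/2^7.
Total paths: 2^7 = 128
Distribution: P(S=-7)=1/128, P(S=-5)=7/128, P(S=-3)=21/128, P(S=-1)=35/128, P(S=1)=35/128, P(S=3)=21/128, P(S=5)=7/128, P(S=7)=1/128
E[|S_7|] = Σ_m |m|·P(S_7=m) = 280/128 = 35/16

Answer: 35/16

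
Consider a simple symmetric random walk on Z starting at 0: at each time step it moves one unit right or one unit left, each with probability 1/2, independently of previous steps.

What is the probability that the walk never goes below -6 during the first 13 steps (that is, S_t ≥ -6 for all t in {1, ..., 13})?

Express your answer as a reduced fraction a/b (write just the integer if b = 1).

Let f(t,s) = #length-t paths at position s with S_1..S_t all ≥ -6.
f(t,s) = f(t-1,s-1) + f(t-1,s+1) for s ≥ -6; f(t,s) = 0 for s < -6.
t=0: f(0,0)=1
t=1: f(1,-1)=1 f(1,1)=1
t=2: f(2,-2)=1 f(2,0)=2 f(2,2)=1
t=3: f(3,-3)=1 f(3,-1)=3 f(3,1)=3 f(3,3)=1
t=4: f(4,-4)=1 f(4,-2)=4 f(4,0)=6 f(4,2)=4 f(4,4)=1
t=5: f(5,-5)=1 f(5,-3)=5 f(5,-1)=10 f(5,1)=10 f(5,3)=5 f(5,5)=1
t=6: f(6,-6)=1 f(6,-4)=6 f(6,-2)=15 f(6,0)=20 f(6,2)=15 f(6,4)=6 f(6,6)=1
t=7: f(7,-5)=7 f(7,-3)=21 f(7,-1)=35 f(7,1)=35 f(7,3)=21 f(7,5)=7 f(7,7)=1
t=8: f(8,-6)=7 f(8,-4)=28 f(8,-2)=56 f(8,0)=70 f(8,2)=56 f(8,4)=28 f(8,6)=8 f(8,8)=1
t=9: f(9,-5)=35 f(9,-3)=84 f(9,-1)=126 f(9,1)=126 f(9,3)=84 f(9,5)=36 f(9,7)=9 f(9,9)=1
t=10: f(10,-6)=35 f(10,-4)=119 f(10,-2)=210 f(10,0)=252 f(10,2)=210 f(10,4)=120 f(10,6)=45 f(10,8)=10 f(10,10)=1
t=11: f(11,-5)=154 f(11,-3)=329 f(11,-1)=462 f(11,1)=462 f(11,3)=330 f(11,5)=165 f(11,7)=55 f(11,9)=11 f(11,11)=1
t=12: f(12,-6)=154 f(12,-4)=483 f(12,-2)=791 f(12,0)=924 f(12,2)=792 f(12,4)=495 f(12,6)=220 f(12,8)=66 f(12,10)=12 f(12,12)=1
t=13: f(13,-5)=637 f(13,-3)=1274 f(13,-1)=1715 f(13,1)=1716 f(13,3)=1287 f(13,5)=715 f(13,7)=286 f(13,9)=78 f(13,11)=13 f(13,13)=1
Σ_s f(13,s) = 7722
P = 7722/8192 = 3861/4096

Answer: 3861/4096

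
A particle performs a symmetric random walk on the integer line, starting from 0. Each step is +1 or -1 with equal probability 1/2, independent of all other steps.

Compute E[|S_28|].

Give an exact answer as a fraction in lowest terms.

S_28 takes values m ≡ 0 (mod 2) with |m| ≤ 28; P(S_28=m) = C(28,(28+m)/2)/2^28.
Total paths: 2^28 = 268435456
Distribution: P(S=-28)=1/268435456, P(S=-26)=28/268435456, P(S=-24)=378/268435456, P(S=-22)=3276/268435456, P(S=-20)=20475/268435456, P(S=-18)=98280/268435456, P(S=-16)=376740/268435456, P(S=-14)=1184040/268435456, P(S=-12)=3108105/268435456, P(S=-10)=6906900/268435456, P(S=-8)=13123110/268435456, P(S=-6)=21474180/268435456, P(S=-4)=30421755/268435456, P(S=-2)=37442160/268435456, P(S=0)=40116600/268435456, P(S=2)=37442160/268435456, P(S=4)=30421755/268435456, P(S=6)=21474180/268435456, P(S=8)=13123110/268435456, P(S=10)=6906900/268435456, P(S=12)=3108105/268435456, P(S=14)=1184040/268435456, P(S=16)=376740/268435456, P(S=18)=98280/268435456, P(S=20)=20475/268435456, P(S=22)=3276/268435456, P(S=24)=378/268435456, P(S=26)=28/268435456, P(S=28)=1/268435456
E[|S_28|] = Σ_m |m|·P(S_28=m) = 1123264800/268435456 = 35102025/8388608

Answer: 35102025/8388608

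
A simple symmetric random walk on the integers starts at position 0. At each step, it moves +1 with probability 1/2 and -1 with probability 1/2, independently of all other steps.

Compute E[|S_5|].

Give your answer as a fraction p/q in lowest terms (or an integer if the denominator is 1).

S_5 takes values m ≡ 1 (mod 2) with |m| ≤ 5; P(S_5=m) = C(5,(5+m)/2)/2^5.
Total paths: 2^5 = 32
Distribution: P(S=-5)=1/32, P(S=-3)=5/32, P(S=-1)=10/32, P(S=1)=10/32, P(S=3)=5/32, P(S=5)=1/32
E[|S_5|] = Σ_m |m|·P(S_5=m) = 60/32 = 15/8

Answer: 15/8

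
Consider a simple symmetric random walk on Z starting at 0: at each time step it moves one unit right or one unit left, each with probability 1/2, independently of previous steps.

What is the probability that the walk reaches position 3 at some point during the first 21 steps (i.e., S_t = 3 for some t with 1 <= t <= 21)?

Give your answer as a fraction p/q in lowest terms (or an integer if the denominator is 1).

Answer: 548895/1048576

Derivation:
Count via complement. Let g(t,s) = #length-t paths at position s with S_1..S_t all ≠ 3.
g(t,s) = g(t-1,s-1) + g(t-1,s+1) for s ≠ 3; g(t,3) = 0.
t=0: g(0,0)=1
t=1: g(1,-1)=1 g(1,1)=1
t=2: g(2,-2)=1 g(2,0)=2 g(2,2)=1
t=3: g(3,-3)=1 g(3,-1)=3 g(3,1)=3
t=4: g(4,-4)=1 g(4,-2)=4 g(4,0)=6 g(4,2)=3
t=5: g(5,-5)=1 g(5,-3)=5 g(5,-1)=10 g(5,1)=9
t=6: g(6,-6)=1 g(6,-4)=6 g(6,-2)=15 g(6,0)=19 g(6,2)=9
t=7: g(7,-7)=1 g(7,-5)=7 g(7,-3)=21 g(7,-1)=34 g(7,1)=28
t=8: g(8,-8)=1 g(8,-6)=8 g(8,-4)=28 g(8,-2)=55 g(8,0)=62 g(8,2)=28
t=9: g(9,-9)=1 g(9,-7)=9 g(9,-5)=36 g(9,-3)=83 g(9,-1)=117 g(9,1)=90
t=10: g(10,-10)=1 g(10,-8)=10 g(10,-6)=45 g(10,-4)=119 g(10,-2)=200 g(10,0)=207 g(10,2)=90
t=11: g(11,-11)=1 g(11,-9)=11 g(11,-7)=55 g(11,-5)=164 g(11,-3)=319 g(11,-1)=407 g(11,1)=297
t=12: g(12,-12)=1 g(12,-10)=12 g(12,-8)=66 g(12,-6)=219 g(12,-4)=483 g(12,-2)=726 g(12,0)=704 g(12,2)=297
t=13: g(13,-13)=1 g(13,-11)=13 g(13,-9)=78 g(13,-7)=285 g(13,-5)=702 g(13,-3)=1209 g(13,-1)=1430 g(13,1)=1001
t=14: g(14,-14)=1 g(14,-12)=14 g(14,-10)=91 g(14,-8)=363 g(14,-6)=987 g(14,-4)=1911 g(14,-2)=2639 g(14,0)=2431 g(14,2)=1001
t=15: g(15,-15)=1 g(15,-13)=15 g(15,-11)=105 g(15,-9)=454 g(15,-7)=1350 g(15,-5)=2898 g(15,-3)=4550 g(15,-1)=5070 g(15,1)=3432
t=16: g(16,-16)=1 g(16,-14)=16 g(16,-12)=120 g(16,-10)=559 g(16,-8)=1804 g(16,-6)=4248 g(16,-4)=7448 g(16,-2)=9620 g(16,0)=8502 g(16,2)=3432
t=17: g(17,-17)=1 g(17,-15)=17 g(17,-13)=136 g(17,-11)=679 g(17,-9)=2363 g(17,-7)=6052 g(17,-5)=11696 g(17,-3)=17068 g(17,-1)=18122 g(17,1)=11934
t=18: g(18,-18)=1 g(18,-16)=18 g(18,-14)=153 g(18,-12)=815 g(18,-10)=3042 g(18,-8)=8415 g(18,-6)=17748 g(18,-4)=28764 g(18,-2)=35190 g(18,0)=30056 g(18,2)=11934
t=19: g(19,-19)=1 g(19,-17)=19 g(19,-15)=171 g(19,-13)=968 g(19,-11)=3857 g(19,-9)=11457 g(19,-7)=26163 g(19,-5)=46512 g(19,-3)=63954 g(19,-1)=65246 g(19,1)=41990
t=20: g(20,-20)=1 g(20,-18)=20 g(20,-16)=190 g(20,-14)=1139 g(20,-12)=4825 g(20,-10)=15314 g(20,-8)=37620 g(20,-6)=72675 g(20,-4)=110466 g(20,-2)=129200 g(20,0)=107236 g(20,2)=41990
t=21: g(21,-21)=1 g(21,-19)=21 g(21,-17)=210 g(21,-15)=1329 g(21,-13)=5964 g(21,-11)=20139 g(21,-9)=52934 g(21,-7)=110295 g(21,-5)=183141 g(21,-3)=239666 g(21,-1)=236436 g(21,1)=149226
Paths never hitting 3: Σ_s g(21,s) = 999362
Paths hitting 3: 2^21 - 999362 = 1097790
P = 1097790/2097152 = 548895/1048576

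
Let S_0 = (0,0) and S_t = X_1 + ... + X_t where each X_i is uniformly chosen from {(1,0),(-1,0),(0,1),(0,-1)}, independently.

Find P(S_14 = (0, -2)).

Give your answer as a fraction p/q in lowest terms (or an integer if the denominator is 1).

Let h be the number of horizontal steps (so 14-h are vertical). To end at (0,-2) need (h+0)/2 right-steps and ((14-h)-2)/2 up-steps.
Sum over h with 0 ≤ h ≤ 12, h ≡ 0 (mod 2), 14-h ≡ 0 (mod 2):
h=0: C(14,0)·C(0,0)·C(14,6) = 1·1·3003 = 3003
h=2: C(14,2)·C(2,1)·C(12,5) = 91·2·792 = 144144
h=4: C(14,4)·C(4,2)·C(10,4) = 1001·6·210 = 1261260
h=6: C(14,6)·C(6,3)·C(8,3) = 3003·20·56 = 3363360
h=8: C(14,8)·C(8,4)·C(6,2) = 3003·70·15 = 3153150
h=10: C(14,10)·C(10,5)·C(4,1) = 1001·252·4 = 1009008
h=12: C(14,12)·C(12,6)·C(2,0) = 91·924·1 = 84084
Total favorable: 9018009
Total paths: 4^14 = 268435456
P = 9018009/268435456 = 9018009/268435456

Answer: 9018009/268435456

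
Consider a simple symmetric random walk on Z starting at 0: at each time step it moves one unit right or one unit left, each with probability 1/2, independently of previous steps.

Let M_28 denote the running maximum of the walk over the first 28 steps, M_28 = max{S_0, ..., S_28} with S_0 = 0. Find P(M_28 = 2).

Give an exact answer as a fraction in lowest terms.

Answer: 2340135/16777216

Derivation:
Let M_28 = max(S_0,...,S_28). Use the reflection principle: for j ≥ 1, #{paths with M_28 ≥ j} = #{S_28 ≥ j} + #{S_28 ≥ j+1}.
By reflection, #{M_28 ≥ 2} = #{S_28 ≥ 2} + #{S_28 ≥ 3} = 114159428 + 76717268 = 190876696.
#{M_28 ≥ 3} = #{S_28 ≥ 3} + #{S_28 ≥ 4} = 76717268 + 76717268 = 153434536.
#{M_28 = 2} = 190876696 - 153434536 = 37442160.
P(M_28 = 2) = 37442160/268435456 = 2340135/16777216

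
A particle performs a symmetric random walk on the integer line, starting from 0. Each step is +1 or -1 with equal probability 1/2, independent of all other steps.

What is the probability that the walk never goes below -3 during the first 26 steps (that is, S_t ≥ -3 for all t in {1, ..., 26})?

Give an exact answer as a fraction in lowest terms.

Let f(t,s) = #length-t paths at position s with S_1..S_t all ≥ -3.
f(t,s) = f(t-1,s-1) + f(t-1,s+1) for s ≥ -3; f(t,s) = 0 for s < -3.
t=0: f(0,0)=1
t=1: f(1,-1)=1 f(1,1)=1
t=2: f(2,-2)=1 f(2,0)=2 f(2,2)=1
t=3: f(3,-3)=1 f(3,-1)=3 f(3,1)=3 f(3,3)=1
t=4: f(4,-2)=4 f(4,0)=6 f(4,2)=4 f(4,4)=1
t=5: f(5,-3)=4 f(5,-1)=10 f(5,1)=10 f(5,3)=5 f(5,5)=1
t=6: f(6,-2)=14 f(6,0)=20 f(6,2)=15 f(6,4)=6 f(6,6)=1
t=7: f(7,-3)=14 f(7,-1)=34 f(7,1)=35 f(7,3)=21 f(7,5)=7 f(7,7)=1
t=8: f(8,-2)=48 f(8,0)=69 f(8,2)=56 f(8,4)=28 f(8,6)=8 f(8,8)=1
t=9: f(9,-3)=48 f(9,-1)=117 f(9,1)=125 f(9,3)=84 f(9,5)=36 f(9,7)=9 f(9,9)=1
t=10: f(10,-2)=165 f(10,0)=242 f(10,2)=209 f(10,4)=120 f(10,6)=45 f(10,8)=10 f(10,10)=1
t=11: f(11,-3)=165 f(11,-1)=407 f(11,1)=451 f(11,3)=329 f(11,5)=165 f(11,7)=55 f(11,9)=11 f(11,11)=1
t=12: f(12,-2)=572 f(12,0)=858 f(12,2)=780 f(12,4)=494 f(12,6)=220 f(12,8)=66 f(12,10)=12 f(12,12)=1
t=13: f(13,-3)=572 f(13,-1)=1430 f(13,1)=1638 f(13,3)=1274 f(13,5)=714 f(13,7)=286 f(13,9)=78 f(13,11)=13 f(13,13)=1
t=14: f(14,-2)=2002 f(14,0)=3068 f(14,2)=2912 f(14,4)=1988 f(14,6)=1000 f(14,8)=364 f(14,10)=91 f(14,12)=14 f(14,14)=1
t=15: f(15,-3)=2002 f(15,-1)=5070 f(15,1)=5980 f(15,3)=4900 f(15,5)=2988 f(15,7)=1364 f(15,9)=455 f(15,11)=105 f(15,13)=15 f(15,15)=1
t=16: f(16,-2)=7072 f(16,0)=11050 f(16,2)=10880 f(16,4)=7888 f(16,6)=4352 f(16,8)=1819 f(16,10)=560 f(16,12)=120 f(16,14)=16 f(16,16)=1
t=17: f(17,-3)=7072 f(17,-1)=18122 f(17,1)=21930 f(17,3)=18768 f(17,5)=12240 f(17,7)=6171 f(17,9)=2379 f(17,11)=680 f(17,13)=136 f(17,15)=17 f(17,17)=1
t=18: f(18,-2)=25194 f(18,0)=40052 f(18,2)=40698 f(18,4)=31008 f(18,6)=18411 f(18,8)=8550 f(18,10)=3059 f(18,12)=816 f(18,14)=153 f(18,16)=18 f(18,18)=1
t=19: f(19,-3)=25194 f(19,-1)=65246 f(19,1)=80750 f(19,3)=71706 f(19,5)=49419 f(19,7)=26961 f(19,9)=11609 f(19,11)=3875 f(19,13)=969 f(19,15)=171 f(19,17)=19 f(19,19)=1
t=20: f(20,-2)=90440 f(20,0)=145996 f(20,2)=152456 f(20,4)=121125 f(20,6)=76380 f(20,8)=38570 f(20,10)=15484 f(20,12)=4844 f(20,14)=1140 f(20,16)=190 f(20,18)=20 f(20,20)=1
t=21: f(21,-3)=90440 f(21,-1)=236436 f(21,1)=298452 f(21,3)=273581 f(21,5)=197505 f(21,7)=114950 f(21,9)=54054 f(21,11)=20328 f(21,13)=5984 f(21,15)=1330 f(21,17)=210 f(21,19)=21 f(21,21)=1
t=22: f(22,-2)=326876 f(22,0)=534888 f(22,2)=572033 f(22,4)=471086 f(22,6)=312455 f(22,8)=169004 f(22,10)=74382 f(22,12)=26312 f(22,14)=7314 f(22,16)=1540 f(22,18)=231 f(22,20)=22 f(22,22)=1
t=23: f(23,-3)=326876 f(23,-1)=861764 f(23,1)=1106921 f(23,3)=1043119 f(23,5)=783541 f(23,7)=481459 f(23,9)=243386 f(23,11)=100694 f(23,13)=33626 f(23,15)=8854 f(23,17)=1771 f(23,19)=253 f(23,21)=23 f(23,23)=1
t=24: f(24,-2)=1188640 f(24,0)=1968685 f(24,2)=2150040 f(24,4)=1826660 f(24,6)=1265000 f(24,8)=724845 f(24,10)=344080 f(24,12)=134320 f(24,14)=42480 f(24,16)=10625 f(24,18)=2024 f(24,20)=276 f(24,22)=24 f(24,24)=1
t=25: f(25,-3)=1188640 f(25,-1)=3157325 f(25,1)=4118725 f(25,3)=3976700 f(25,5)=3091660 f(25,7)=1989845 f(25,9)=1068925 f(25,11)=478400 f(25,13)=176800 f(25,15)=53105 f(25,17)=12649 f(25,19)=2300 f(25,21)=300 f(25,23)=25 f(25,25)=1
t=26: f(26,-2)=4345965 f(26,0)=7276050 f(26,2)=8095425 f(26,4)=7068360 f(26,6)=5081505 f(26,8)=3058770 f(26,10)=1547325 f(26,12)=655200 f(26,14)=229905 f(26,16)=65754 f(26,18)=14949 f(26,20)=2600 f(26,22)=325 f(26,24)=26 f(26,26)=1
Σ_s f(26,s) = 37442160
P = 37442160/67108864 = 2340135/4194304

Answer: 2340135/4194304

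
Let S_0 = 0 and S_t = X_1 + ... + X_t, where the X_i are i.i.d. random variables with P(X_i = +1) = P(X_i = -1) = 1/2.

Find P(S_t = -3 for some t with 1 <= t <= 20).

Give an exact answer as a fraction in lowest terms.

Answer: 131975/262144

Derivation:
Count via complement. Let g(t,s) = #length-t paths at position s with S_1..S_t all ≠ -3.
g(t,s) = g(t-1,s-1) + g(t-1,s+1) for s ≠ -3; g(t,-3) = 0.
t=0: g(0,0)=1
t=1: g(1,-1)=1 g(1,1)=1
t=2: g(2,-2)=1 g(2,0)=2 g(2,2)=1
t=3: g(3,-1)=3 g(3,1)=3 g(3,3)=1
t=4: g(4,-2)=3 g(4,0)=6 g(4,2)=4 g(4,4)=1
t=5: g(5,-1)=9 g(5,1)=10 g(5,3)=5 g(5,5)=1
t=6: g(6,-2)=9 g(6,0)=19 g(6,2)=15 g(6,4)=6 g(6,6)=1
t=7: g(7,-1)=28 g(7,1)=34 g(7,3)=21 g(7,5)=7 g(7,7)=1
t=8: g(8,-2)=28 g(8,0)=62 g(8,2)=55 g(8,4)=28 g(8,6)=8 g(8,8)=1
t=9: g(9,-1)=90 g(9,1)=117 g(9,3)=83 g(9,5)=36 g(9,7)=9 g(9,9)=1
t=10: g(10,-2)=90 g(10,0)=207 g(10,2)=200 g(10,4)=119 g(10,6)=45 g(10,8)=10 g(10,10)=1
t=11: g(11,-1)=297 g(11,1)=407 g(11,3)=319 g(11,5)=164 g(11,7)=55 g(11,9)=11 g(11,11)=1
t=12: g(12,-2)=297 g(12,0)=704 g(12,2)=726 g(12,4)=483 g(12,6)=219 g(12,8)=66 g(12,10)=12 g(12,12)=1
t=13: g(13,-1)=1001 g(13,1)=1430 g(13,3)=1209 g(13,5)=702 g(13,7)=285 g(13,9)=78 g(13,11)=13 g(13,13)=1
t=14: g(14,-2)=1001 g(14,0)=2431 g(14,2)=2639 g(14,4)=1911 g(14,6)=987 g(14,8)=363 g(14,10)=91 g(14,12)=14 g(14,14)=1
t=15: g(15,-1)=3432 g(15,1)=5070 g(15,3)=4550 g(15,5)=2898 g(15,7)=1350 g(15,9)=454 g(15,11)=105 g(15,13)=15 g(15,15)=1
t=16: g(16,-2)=3432 g(16,0)=8502 g(16,2)=9620 g(16,4)=7448 g(16,6)=4248 g(16,8)=1804 g(16,10)=559 g(16,12)=120 g(16,14)=16 g(16,16)=1
t=17: g(17,-1)=11934 g(17,1)=18122 g(17,3)=17068 g(17,5)=11696 g(17,7)=6052 g(17,9)=2363 g(17,11)=679 g(17,13)=136 g(17,15)=17 g(17,17)=1
t=18: g(18,-2)=11934 g(18,0)=30056 g(18,2)=35190 g(18,4)=28764 g(18,6)=17748 g(18,8)=8415 g(18,10)=3042 g(18,12)=815 g(18,14)=153 g(18,16)=18 g(18,18)=1
t=19: g(19,-1)=41990 g(19,1)=65246 g(19,3)=63954 g(19,5)=46512 g(19,7)=26163 g(19,9)=11457 g(19,11)=3857 g(19,13)=968 g(19,15)=171 g(19,17)=19 g(19,19)=1
t=20: g(20,-2)=41990 g(20,0)=107236 g(20,2)=129200 g(20,4)=110466 g(20,6)=72675 g(20,8)=37620 g(20,10)=15314 g(20,12)=4825 g(20,14)=1139 g(20,16)=190 g(20,18)=20 g(20,20)=1
Paths never hitting -3: Σ_s g(20,s) = 520676
Paths hitting -3: 2^20 - 520676 = 527900
P = 527900/1048576 = 131975/262144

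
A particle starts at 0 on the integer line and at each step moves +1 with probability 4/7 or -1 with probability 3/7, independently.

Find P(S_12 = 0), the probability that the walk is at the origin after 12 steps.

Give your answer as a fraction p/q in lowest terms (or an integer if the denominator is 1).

Answer: 394149888/1977326743

Derivation:
To be at 0 after 12 steps: need exactly 6 steps of +1 and 6 of -1.
Number of such sequences: C(12,6) = 924
Each has probability (4/7)^6 · (3/7)^6 = 2985984/13841287201
P = 924 · 2985984/13841287201 = 394149888/1977326743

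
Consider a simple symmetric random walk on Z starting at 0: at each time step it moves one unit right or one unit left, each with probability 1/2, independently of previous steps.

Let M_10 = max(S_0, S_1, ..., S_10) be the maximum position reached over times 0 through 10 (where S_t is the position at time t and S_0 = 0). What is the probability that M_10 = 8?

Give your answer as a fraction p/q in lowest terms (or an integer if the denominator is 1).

Answer: 5/512

Derivation:
Let M_10 = max(S_0,...,S_10). Use the reflection principle: for j ≥ 1, #{paths with M_10 ≥ j} = #{S_10 ≥ j} + #{S_10 ≥ j+1}.
By reflection, #{M_10 ≥ 8} = #{S_10 ≥ 8} + #{S_10 ≥ 9} = 11 + 1 = 12.
#{M_10 ≥ 9} = #{S_10 ≥ 9} + #{S_10 ≥ 10} = 1 + 1 = 2.
#{M_10 = 8} = 12 - 2 = 10.
P(M_10 = 8) = 10/1024 = 5/512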